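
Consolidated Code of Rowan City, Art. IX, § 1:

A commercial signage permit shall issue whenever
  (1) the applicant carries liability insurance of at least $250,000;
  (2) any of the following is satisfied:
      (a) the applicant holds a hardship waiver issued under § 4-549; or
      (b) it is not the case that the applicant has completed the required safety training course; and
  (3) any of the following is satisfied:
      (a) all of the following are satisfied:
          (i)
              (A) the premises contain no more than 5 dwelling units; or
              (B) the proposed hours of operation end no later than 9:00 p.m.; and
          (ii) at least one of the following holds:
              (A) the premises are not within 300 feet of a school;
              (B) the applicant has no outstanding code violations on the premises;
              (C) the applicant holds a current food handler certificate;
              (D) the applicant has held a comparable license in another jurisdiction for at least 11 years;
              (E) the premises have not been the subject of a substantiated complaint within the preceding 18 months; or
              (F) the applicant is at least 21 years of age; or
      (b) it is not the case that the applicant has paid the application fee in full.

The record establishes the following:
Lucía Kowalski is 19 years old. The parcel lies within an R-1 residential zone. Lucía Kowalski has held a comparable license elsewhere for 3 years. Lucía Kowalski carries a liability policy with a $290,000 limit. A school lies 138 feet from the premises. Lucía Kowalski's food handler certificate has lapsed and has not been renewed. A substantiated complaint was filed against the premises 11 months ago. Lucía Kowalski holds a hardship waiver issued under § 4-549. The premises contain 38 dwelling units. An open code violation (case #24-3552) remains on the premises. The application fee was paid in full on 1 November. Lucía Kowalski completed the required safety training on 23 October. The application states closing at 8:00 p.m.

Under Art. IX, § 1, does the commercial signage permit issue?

(1) insurance ≥ $250,000 — met.
(a) hardship waiver — satisfied.
(b) not (safety training) — fails.
So (2) is satisfied (T OR F).
(A) ≤ 5 units — not satisfied.
(B) closes by 9 p.m. — met.
(i) = F OR T = true.
(A) ≥300 ft from school — not met.
(B) no code violations — not met.
(C) food handler cert. — not met.
(D) prior license ≥ 11 yr — fails.
(E) no complaint in 18 mo. — fails.
(F) age ≥ 21 — not satisfied.
(ii) = F OR F OR F OR F OR F OR F = false.
(a) = T AND F = false.
(b) not (fee paid) — not met.
So (3) is not satisfied (F OR F).
So Overall is not satisfied (T AND T AND F).

No — denied.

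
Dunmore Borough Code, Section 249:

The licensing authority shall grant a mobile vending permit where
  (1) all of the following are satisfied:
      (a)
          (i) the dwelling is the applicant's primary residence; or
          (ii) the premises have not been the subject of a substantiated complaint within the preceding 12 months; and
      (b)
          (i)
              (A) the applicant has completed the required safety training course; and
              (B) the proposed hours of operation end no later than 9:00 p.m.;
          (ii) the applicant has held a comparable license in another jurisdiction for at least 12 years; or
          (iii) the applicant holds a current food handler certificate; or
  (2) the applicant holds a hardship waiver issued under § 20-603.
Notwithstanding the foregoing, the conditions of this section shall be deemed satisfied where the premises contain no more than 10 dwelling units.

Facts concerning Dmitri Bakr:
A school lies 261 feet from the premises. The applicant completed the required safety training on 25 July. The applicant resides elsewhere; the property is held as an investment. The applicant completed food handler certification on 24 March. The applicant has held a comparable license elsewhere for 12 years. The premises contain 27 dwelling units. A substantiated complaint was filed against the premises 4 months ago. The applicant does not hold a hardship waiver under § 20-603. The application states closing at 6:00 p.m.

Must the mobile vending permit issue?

No — denied.

(i) primary residence — fails.
(ii) no complaint in 12 mo. — fails.
So (a) is not satisfied (F OR F).
(A) safety training — holds.
(B) closes by 9 p.m. — holds.
(i) = T AND T = true.
(ii) prior license ≥ 12 yr — satisfied.
(iii) food handler cert. — holds.
(b) = T OR T OR T = true.
So (1) is not satisfied (F AND T).
(2) hardship waiver — not satisfied.
Overall: F OR F → false.
Exception (≤ 10 units) — not satisfied.
Result: main false OR exception false → false.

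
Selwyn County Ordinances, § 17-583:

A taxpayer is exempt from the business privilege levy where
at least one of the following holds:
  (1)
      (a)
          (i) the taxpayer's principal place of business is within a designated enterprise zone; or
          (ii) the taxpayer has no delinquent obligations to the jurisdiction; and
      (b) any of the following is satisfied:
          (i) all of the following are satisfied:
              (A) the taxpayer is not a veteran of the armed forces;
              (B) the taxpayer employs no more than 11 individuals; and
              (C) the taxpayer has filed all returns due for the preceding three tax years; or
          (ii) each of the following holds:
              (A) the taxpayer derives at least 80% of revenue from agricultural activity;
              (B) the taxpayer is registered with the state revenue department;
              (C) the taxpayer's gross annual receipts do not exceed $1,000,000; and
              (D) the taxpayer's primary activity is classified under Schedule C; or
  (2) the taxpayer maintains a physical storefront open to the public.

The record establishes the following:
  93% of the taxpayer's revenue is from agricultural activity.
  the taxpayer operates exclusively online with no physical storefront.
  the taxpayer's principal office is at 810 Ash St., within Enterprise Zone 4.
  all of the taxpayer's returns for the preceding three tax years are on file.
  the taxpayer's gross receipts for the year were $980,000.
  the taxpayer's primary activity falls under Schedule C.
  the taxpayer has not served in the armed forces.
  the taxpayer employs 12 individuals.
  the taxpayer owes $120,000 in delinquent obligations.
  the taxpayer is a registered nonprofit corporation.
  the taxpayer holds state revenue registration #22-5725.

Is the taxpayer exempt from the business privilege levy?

(i) in enterprise zone — met.
(ii) no delinquency — not satisfied.
(a) = T OR F = true.
(A) not (veteran) — satisfied.
(B) ≤ 11 employees — not met.
(C) returns current — satisfied.
So (i) is not satisfied (T AND F AND T).
(A) ≥80% agricultural — met.
(B) state-registered — satisfied.
(C) receipts ≤ $1,000,000 — holds.
(D) Schedule C activity — satisfied.
So (ii) is satisfied (T AND T AND T AND T).
So (b) is satisfied (F OR T).
So (1) is satisfied (T AND T).
(2) has storefront — not satisfied.
Overall: T OR F → true.

Yes — exempt.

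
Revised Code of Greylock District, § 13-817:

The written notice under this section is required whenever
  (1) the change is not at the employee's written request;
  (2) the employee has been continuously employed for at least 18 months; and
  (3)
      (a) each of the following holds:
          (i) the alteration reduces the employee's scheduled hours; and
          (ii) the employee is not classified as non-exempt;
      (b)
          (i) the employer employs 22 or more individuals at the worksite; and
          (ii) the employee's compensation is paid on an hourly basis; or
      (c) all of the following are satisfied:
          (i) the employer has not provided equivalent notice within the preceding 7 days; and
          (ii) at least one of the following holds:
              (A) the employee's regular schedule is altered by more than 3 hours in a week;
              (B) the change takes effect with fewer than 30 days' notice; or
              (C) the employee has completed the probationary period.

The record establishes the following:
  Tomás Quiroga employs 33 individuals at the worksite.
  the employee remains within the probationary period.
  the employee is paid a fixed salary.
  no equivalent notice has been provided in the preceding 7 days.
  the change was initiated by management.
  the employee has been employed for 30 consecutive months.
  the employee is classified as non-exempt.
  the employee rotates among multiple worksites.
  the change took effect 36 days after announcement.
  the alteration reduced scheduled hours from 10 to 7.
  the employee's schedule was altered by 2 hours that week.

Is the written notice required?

No — not required.

(1) not employee-requested — holds.
(2) tenure ≥ 18 mo. — holds.
(i) hours reduced — holds.
(ii) not (non-exempt) — fails.
So (a) is not satisfied (T AND F).
(i) ≥ 22 at site — met.
(ii) hourly-paid — not met.
(b): T AND F → false.
(i) no recent notice — met.
(A) schedule shift > 3h — fails.
(B) < 30 days' notice — fails.
(C) past probation — fails.
(ii): F OR F OR F → false.
So (c) is not satisfied (T AND F).
(3) = F OR F OR F = false.
Overall: T AND T AND F → false.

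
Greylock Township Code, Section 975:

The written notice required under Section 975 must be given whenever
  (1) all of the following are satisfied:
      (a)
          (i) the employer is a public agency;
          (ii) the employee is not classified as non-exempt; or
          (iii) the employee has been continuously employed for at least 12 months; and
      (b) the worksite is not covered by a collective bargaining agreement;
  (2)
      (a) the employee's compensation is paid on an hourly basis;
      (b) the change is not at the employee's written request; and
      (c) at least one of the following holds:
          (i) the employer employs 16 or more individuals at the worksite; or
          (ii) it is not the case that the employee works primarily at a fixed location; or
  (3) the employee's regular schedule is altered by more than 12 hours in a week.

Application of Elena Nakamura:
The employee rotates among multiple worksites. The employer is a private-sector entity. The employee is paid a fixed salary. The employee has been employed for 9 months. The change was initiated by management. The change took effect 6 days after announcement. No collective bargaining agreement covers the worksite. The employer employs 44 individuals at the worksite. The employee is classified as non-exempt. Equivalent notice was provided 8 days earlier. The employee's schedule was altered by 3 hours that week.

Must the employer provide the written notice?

(i) public agency — not met.
(ii) not (non-exempt) — not met.
(iii) tenure ≥ 12 mo. — fails.
So (a) is not satisfied (F OR F OR F).
(b) no CBA — holds.
(1) = F AND T = false.
(a) hourly-paid — fails.
(b) not employee-requested — holds.
(i) ≥ 16 at site — holds.
(ii) not (fixed location) — met.
(c) = T OR T = true.
(2) = F AND T AND T = false.
(3) schedule shift > 12h — not met.
So Overall is not satisfied (F OR F OR F).

No — not required.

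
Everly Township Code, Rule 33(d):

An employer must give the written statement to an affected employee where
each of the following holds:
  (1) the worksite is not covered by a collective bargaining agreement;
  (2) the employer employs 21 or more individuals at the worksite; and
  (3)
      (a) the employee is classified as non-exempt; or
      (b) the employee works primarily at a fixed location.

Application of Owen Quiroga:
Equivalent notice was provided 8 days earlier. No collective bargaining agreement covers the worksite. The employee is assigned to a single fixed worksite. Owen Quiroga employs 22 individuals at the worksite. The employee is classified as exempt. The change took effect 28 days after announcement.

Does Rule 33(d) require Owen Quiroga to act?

Yes — required.

(1) no CBA — holds.
(2) ≥ 21 at site — holds.
(a) non-exempt — not met.
(b) fixed location — satisfied.
(3) = F OR T = true.
So Overall is satisfied (T AND T AND T).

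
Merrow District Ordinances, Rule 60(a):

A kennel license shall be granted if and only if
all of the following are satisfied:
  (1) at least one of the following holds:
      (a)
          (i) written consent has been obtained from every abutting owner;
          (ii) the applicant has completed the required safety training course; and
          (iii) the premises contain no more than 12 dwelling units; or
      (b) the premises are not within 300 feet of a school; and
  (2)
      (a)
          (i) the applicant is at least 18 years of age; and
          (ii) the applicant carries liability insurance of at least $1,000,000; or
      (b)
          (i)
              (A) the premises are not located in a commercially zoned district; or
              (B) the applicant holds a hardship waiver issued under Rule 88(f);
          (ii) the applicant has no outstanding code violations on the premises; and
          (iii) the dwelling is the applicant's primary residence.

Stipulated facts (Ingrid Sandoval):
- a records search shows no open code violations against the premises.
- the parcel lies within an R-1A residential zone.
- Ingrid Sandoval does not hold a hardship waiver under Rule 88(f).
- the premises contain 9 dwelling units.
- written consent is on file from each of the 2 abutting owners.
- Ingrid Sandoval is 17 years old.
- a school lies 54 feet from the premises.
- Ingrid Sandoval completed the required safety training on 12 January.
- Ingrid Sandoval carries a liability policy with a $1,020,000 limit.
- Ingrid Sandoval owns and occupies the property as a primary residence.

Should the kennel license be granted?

(i) all abutters consent — holds.
(ii) safety training — satisfied.
(iii) ≤ 12 units — satisfied.
(a) = T AND T AND T = true.
(b) ≥300 ft from school — not met.
So (1) is satisfied (T OR F).
(i) age ≥ 18 — fails.
(ii) insurance ≥ $1,000,000 — satisfied.
So (a) is not satisfied (F AND T).
(A) not (commercially zoned) — satisfied.
(B) hardship waiver — not met.
(i): T OR F → true.
(ii) no code violations — satisfied.
(iii) primary residence — satisfied.
(b): T AND T AND T → true.
(2): F OR T → true.
So Overall is satisfied (T AND T).

Yes — granted.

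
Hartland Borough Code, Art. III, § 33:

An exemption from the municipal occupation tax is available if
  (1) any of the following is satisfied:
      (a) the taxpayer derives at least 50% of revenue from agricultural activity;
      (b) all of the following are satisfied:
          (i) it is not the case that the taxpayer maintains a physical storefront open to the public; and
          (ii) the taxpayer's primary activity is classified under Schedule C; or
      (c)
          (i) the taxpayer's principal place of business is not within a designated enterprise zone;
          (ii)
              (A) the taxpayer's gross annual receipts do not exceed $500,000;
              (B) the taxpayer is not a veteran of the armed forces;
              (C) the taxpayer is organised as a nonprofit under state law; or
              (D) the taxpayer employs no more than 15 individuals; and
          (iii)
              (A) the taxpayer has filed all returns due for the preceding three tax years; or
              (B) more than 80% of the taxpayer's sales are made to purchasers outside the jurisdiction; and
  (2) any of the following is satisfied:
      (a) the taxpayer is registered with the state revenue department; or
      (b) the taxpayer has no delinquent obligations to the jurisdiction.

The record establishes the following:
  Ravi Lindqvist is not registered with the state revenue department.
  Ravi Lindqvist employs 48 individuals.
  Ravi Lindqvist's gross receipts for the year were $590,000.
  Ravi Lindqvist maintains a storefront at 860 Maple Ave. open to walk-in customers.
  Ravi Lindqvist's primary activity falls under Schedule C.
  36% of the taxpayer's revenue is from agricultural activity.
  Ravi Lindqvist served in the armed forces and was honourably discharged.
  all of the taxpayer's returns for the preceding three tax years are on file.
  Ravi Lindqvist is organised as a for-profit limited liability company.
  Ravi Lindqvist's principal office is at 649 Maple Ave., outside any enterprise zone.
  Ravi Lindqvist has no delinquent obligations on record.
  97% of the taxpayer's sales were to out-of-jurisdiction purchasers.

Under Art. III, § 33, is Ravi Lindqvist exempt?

(a) ≥50% agricultural — not met.
(i) not (has storefront) — fails.
(ii) Schedule C activity — satisfied.
So (b) is not satisfied (F AND T).
(i) not (in enterprise zone) — met.
(A) receipts ≤ $500,000 — not met.
(B) not (veteran) — not met.
(C) nonprofit — fails.
(D) ≤ 15 employees — fails.
So (ii) is not satisfied (F OR F OR F OR F).
(A) returns current — met.
(B) >80% out-of-jur. sales — holds.
(iii) = T OR T = true.
So (c) is not satisfied (T AND F AND T).
So (1) is not satisfied (F OR F OR F).
(a) state-registered — fails.
(b) no delinquency — met.
So (2) is satisfied (F OR T).
So Overall is not satisfied (F AND T).

No — not exempt.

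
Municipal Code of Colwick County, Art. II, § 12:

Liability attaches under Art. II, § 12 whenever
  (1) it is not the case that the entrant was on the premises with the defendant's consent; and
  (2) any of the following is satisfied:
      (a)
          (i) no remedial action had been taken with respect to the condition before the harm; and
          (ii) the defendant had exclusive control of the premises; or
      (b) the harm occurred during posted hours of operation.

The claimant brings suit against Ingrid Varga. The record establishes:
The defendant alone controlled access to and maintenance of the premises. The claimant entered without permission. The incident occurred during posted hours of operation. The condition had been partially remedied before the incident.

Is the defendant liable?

(1) not (consent to enter) — satisfied.
(i) no remedial action — not satisfied.
(ii) exclusive control — holds.
So (a) is not satisfied (F AND T).
(b) during posted hours — met.
So (2) is satisfied (F OR T).
Overall = T AND T = true.

Yes — liable.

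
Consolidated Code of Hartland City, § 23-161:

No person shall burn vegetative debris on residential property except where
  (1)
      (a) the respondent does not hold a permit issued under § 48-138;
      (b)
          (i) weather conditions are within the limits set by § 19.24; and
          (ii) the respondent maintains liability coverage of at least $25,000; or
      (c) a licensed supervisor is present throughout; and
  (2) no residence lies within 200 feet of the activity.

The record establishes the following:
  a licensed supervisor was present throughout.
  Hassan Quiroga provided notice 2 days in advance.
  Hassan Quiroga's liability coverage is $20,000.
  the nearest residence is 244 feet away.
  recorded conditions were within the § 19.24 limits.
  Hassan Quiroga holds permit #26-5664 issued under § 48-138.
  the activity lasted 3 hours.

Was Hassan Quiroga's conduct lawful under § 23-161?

(a) not (holds permit) — fails.
(i) weather ok — met.
(ii) coverage ≥ $25,000 — not satisfied.
(b) = T AND F = false.
(c) supervisor present — satisfied.
(1) = F OR F OR T = true.
(2) no residence in 200 ft — holds.
Overall = T AND T = true.

Yes — lawful.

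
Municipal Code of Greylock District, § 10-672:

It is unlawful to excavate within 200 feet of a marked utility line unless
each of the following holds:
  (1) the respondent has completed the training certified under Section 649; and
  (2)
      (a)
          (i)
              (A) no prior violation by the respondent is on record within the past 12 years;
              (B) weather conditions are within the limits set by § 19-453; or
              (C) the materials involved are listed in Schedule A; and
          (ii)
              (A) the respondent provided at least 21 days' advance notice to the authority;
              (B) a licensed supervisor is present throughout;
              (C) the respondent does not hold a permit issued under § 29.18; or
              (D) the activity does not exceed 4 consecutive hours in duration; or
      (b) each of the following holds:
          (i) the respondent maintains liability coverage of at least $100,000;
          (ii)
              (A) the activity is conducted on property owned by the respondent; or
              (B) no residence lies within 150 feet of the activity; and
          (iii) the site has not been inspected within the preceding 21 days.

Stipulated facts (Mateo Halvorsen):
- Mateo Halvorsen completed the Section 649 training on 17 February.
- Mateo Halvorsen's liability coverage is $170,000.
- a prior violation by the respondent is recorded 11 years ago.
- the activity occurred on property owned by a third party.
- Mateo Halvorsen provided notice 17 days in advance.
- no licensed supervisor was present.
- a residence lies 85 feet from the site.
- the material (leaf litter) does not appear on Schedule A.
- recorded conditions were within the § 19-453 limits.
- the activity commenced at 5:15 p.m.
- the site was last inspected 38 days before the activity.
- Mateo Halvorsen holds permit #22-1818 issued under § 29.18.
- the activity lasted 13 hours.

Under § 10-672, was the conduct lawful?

No — unlawful.

(1) training certified — holds.
(A) no prior violation — not met.
(B) weather ok — holds.
(C) Schedule A material — not satisfied.
(i) = F OR T OR F = true.
(A) ≥21 days' notice — not satisfied.
(B) supervisor present — not satisfied.
(C) not (holds permit) — not satisfied.
(D) ≤ 4 hrs duration — not met.
So (ii) is not satisfied (F OR F OR F OR F).
(a) = T AND F = false.
(i) coverage ≥ $100,000 — met.
(A) own property — not satisfied.
(B) no residence in 150 ft — fails.
(ii): F OR F → false.
(iii) not (site inspected) — satisfied.
(b) = T AND F AND T = false.
(2) = F OR F = false.
So Overall is not satisfied (T AND F).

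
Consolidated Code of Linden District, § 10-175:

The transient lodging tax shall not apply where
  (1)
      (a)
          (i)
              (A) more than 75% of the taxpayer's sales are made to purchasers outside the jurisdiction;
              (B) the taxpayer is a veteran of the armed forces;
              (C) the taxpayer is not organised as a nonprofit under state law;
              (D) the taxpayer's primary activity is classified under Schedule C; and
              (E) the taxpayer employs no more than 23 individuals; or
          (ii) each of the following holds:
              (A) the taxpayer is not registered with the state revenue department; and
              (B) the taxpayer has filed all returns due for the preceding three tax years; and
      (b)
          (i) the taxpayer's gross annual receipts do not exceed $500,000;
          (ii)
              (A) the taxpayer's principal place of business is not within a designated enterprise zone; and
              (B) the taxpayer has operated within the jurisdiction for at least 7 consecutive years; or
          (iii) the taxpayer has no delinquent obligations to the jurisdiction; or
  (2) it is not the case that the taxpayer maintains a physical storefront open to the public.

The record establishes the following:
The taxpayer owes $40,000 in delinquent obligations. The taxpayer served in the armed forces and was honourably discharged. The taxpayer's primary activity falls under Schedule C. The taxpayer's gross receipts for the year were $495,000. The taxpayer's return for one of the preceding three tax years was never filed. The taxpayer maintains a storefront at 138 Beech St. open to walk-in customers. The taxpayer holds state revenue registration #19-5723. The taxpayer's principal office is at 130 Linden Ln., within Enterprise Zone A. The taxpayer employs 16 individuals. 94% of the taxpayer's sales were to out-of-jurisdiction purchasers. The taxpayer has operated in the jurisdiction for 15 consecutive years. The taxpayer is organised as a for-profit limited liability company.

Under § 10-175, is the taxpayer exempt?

Yes — exempt.

(A) >75% out-of-jur. sales — satisfied.
(B) veteran — satisfied.
(C) not (nonprofit) — satisfied.
(D) Schedule C activity — holds.
(E) ≤ 23 employees — holds.
(i): T AND T AND T AND T AND T → true.
(A) not (state-registered) — fails.
(B) returns current — fails.
(ii) = F AND F = false.
So (a) is satisfied (T OR F).
(i) receipts ≤ $500,000 — met.
(A) not (in enterprise zone) — not met.
(B) ≥ 7 yrs in jurisdiction — holds.
So (ii) is not satisfied (F AND T).
(iii) no delinquency — not satisfied.
So (b) is satisfied (T OR F OR F).
(1) = T AND T = true.
(2) not (has storefront) — not met.
So Overall is satisfied (T OR F).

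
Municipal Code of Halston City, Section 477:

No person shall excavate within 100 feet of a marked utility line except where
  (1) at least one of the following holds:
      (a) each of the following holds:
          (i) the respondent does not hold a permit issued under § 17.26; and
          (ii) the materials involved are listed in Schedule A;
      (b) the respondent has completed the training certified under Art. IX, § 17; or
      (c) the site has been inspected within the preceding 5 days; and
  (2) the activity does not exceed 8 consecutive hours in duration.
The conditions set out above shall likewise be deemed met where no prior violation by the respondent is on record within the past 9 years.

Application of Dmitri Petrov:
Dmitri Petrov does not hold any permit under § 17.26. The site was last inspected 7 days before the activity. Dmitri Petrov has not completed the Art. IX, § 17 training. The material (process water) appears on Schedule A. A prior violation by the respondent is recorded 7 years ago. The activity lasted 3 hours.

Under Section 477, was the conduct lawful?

Yes — lawful.

(i) not (holds permit) — met.
(ii) Schedule A material — satisfied.
(a): T AND T → true.
(b) training certified — not met.
(c) site inspected — not met.
(1) = T OR F OR F = true.
(2) ≤ 8 hrs duration — holds.
Overall: T AND T → true.
Exception (no prior violation) — not satisfied.
Result: main true OR exception false → true.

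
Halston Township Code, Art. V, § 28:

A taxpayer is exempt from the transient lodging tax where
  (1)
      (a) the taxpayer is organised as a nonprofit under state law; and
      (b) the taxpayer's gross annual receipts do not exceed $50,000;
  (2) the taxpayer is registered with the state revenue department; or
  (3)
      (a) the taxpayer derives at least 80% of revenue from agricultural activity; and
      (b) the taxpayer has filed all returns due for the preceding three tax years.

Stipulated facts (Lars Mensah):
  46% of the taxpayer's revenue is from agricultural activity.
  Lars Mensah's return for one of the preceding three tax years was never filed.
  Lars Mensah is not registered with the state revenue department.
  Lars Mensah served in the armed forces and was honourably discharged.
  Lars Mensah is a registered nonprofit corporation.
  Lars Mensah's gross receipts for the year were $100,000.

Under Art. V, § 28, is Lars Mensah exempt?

(a) nonprofit — met.
(b) receipts ≤ $50,000 — fails.
So (1) is not satisfied (T AND F).
(2) state-registered — fails.
(a) ≥80% agricultural — not met.
(b) returns current — not met.
So (3) is not satisfied (F AND F).
Overall = F OR F OR F = false.

No — not exempt.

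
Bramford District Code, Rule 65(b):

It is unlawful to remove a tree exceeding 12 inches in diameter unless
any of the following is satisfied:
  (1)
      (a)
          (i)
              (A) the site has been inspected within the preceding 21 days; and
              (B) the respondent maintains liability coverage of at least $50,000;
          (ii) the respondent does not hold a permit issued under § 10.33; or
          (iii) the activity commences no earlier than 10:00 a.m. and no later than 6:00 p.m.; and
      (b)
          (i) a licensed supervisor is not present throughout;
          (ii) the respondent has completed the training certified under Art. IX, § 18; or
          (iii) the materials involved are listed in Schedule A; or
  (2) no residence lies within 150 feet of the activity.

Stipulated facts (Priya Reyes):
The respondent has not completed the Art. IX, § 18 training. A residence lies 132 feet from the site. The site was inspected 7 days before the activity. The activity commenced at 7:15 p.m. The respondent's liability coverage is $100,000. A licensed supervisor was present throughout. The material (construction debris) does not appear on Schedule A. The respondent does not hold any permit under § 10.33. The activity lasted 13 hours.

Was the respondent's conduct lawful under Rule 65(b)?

No — unlawful.

(A) site inspected — satisfied.
(B) coverage ≥ $50,000 — holds.
(i) = T AND T = true.
(ii) not (holds permit) — met.
(iii) start within hours — not met.
(a) = T OR T OR F = true.
(i) not (supervisor present) — not met.
(ii) training certified — not satisfied.
(iii) Schedule A material — not met.
(b) = F OR F OR F = false.
(1): T AND F → false.
(2) no residence in 150 ft — not met.
Overall: F OR F → false.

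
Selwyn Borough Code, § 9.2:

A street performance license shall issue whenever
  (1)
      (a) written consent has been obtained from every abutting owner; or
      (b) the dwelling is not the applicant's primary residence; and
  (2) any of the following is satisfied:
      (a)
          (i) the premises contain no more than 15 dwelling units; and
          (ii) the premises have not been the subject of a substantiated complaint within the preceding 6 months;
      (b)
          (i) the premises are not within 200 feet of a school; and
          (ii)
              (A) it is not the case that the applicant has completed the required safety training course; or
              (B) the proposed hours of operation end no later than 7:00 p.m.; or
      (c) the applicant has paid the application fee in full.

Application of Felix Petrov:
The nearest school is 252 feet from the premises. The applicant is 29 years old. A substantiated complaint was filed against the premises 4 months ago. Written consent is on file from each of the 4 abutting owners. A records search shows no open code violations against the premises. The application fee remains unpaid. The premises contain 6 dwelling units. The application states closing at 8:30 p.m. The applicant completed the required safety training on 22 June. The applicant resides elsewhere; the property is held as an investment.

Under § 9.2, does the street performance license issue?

(a) all abutters consent — satisfied.
(b) not (primary residence) — satisfied.
(1) = T OR T = true.
(i) ≤ 15 units — satisfied.
(ii) no complaint in 6 mo. — not met.
(a): T AND F → false.
(i) ≥200 ft from school — holds.
(A) not (safety training) — not met.
(B) closes by 7 p.m. — fails.
(ii): F OR F → false.
(b) = T AND F = false.
(c) fee paid — fails.
So (2) is not satisfied (F OR F OR F).
So Overall is not satisfied (T AND F).

No — denied.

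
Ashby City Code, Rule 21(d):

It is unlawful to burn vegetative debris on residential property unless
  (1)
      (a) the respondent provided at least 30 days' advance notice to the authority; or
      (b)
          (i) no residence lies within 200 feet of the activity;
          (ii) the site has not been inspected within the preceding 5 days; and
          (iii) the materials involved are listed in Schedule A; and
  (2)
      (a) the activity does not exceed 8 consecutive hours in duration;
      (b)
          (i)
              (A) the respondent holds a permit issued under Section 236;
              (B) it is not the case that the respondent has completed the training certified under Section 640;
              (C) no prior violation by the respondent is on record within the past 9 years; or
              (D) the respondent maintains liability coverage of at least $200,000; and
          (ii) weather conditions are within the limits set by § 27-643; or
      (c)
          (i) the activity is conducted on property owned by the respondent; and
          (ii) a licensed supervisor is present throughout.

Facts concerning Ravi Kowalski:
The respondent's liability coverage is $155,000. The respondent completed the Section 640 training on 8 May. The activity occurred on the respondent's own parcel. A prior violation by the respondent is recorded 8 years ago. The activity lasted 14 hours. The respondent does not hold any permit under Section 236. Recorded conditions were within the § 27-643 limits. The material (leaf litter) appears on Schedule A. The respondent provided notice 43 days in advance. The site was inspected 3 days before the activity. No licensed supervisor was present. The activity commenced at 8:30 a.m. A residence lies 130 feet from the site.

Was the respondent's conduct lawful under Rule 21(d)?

(a) ≥30 days' notice — holds.
(i) no residence in 200 ft — not met.
(ii) not (site inspected) — fails.
(iii) Schedule A material — holds.
(b): F AND F AND T → false.
So (1) is satisfied (T OR F).
(a) ≤ 8 hrs duration — not satisfied.
(A) holds permit — not met.
(B) not (training certified) — fails.
(C) no prior violation — fails.
(D) coverage ≥ $200,000 — not satisfied.
(i): F OR F OR F OR F → false.
(ii) weather ok — met.
So (b) is not satisfied (F AND T).
(i) own property — satisfied.
(ii) supervisor present — fails.
(c) = T AND F = false.
(2) = F OR F OR F = false.
So Overall is not satisfied (T AND F).

No — unlawful.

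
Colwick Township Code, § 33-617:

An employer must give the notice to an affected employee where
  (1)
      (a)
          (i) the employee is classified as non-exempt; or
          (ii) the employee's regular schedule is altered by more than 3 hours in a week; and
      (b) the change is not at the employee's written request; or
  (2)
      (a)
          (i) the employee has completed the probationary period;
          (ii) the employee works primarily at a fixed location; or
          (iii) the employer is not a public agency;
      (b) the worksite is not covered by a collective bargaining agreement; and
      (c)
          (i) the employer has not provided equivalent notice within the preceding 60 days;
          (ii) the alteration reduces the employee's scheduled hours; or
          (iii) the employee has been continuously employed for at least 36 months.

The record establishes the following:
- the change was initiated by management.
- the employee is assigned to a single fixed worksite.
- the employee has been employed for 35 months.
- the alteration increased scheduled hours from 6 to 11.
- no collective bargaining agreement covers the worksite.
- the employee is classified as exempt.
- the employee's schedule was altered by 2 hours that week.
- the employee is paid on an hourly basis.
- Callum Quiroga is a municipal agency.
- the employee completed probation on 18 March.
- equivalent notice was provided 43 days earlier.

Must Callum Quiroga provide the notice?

No — not required.

(i) non-exempt — not satisfied.
(ii) schedule shift > 3h — not satisfied.
(a) = F OR F = false.
(b) not employee-requested — met.
(1) = F AND T = false.
(i) past probation — satisfied.
(ii) fixed location — satisfied.
(iii) not (public agency) — not met.
So (a) is satisfied (T OR T OR F).
(b) no CBA — holds.
(i) no recent notice — not met.
(ii) hours reduced — fails.
(iii) tenure ≥ 36 mo. — not satisfied.
(c): F OR F OR F → false.
(2) = T AND T AND F = false.
Overall = F OR F = false.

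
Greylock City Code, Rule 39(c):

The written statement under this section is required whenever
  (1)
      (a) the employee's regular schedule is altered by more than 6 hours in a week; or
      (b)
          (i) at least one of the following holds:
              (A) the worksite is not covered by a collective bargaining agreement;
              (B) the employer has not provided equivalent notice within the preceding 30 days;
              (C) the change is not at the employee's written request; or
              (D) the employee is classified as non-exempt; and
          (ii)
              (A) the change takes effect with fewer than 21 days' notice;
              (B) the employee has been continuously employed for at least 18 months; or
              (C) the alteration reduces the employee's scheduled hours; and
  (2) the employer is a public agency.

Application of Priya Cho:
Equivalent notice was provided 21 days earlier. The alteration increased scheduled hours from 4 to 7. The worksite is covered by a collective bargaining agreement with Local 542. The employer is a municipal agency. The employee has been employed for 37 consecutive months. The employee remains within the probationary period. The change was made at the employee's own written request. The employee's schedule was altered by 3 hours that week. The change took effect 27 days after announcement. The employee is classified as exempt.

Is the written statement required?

(a) schedule shift > 6h — fails.
(A) no CBA — fails.
(B) no recent notice — not met.
(C) not employee-requested — fails.
(D) non-exempt — not satisfied.
(i) = F OR F OR F OR F = false.
(A) < 21 days' notice — not met.
(B) tenure ≥ 18 mo. — satisfied.
(C) hours reduced — not satisfied.
(ii) = F OR T OR F = true.
(b): F AND T → false.
So (1) is not satisfied (F OR F).
(2) public agency — satisfied.
Overall = F AND T = false.

No — not required.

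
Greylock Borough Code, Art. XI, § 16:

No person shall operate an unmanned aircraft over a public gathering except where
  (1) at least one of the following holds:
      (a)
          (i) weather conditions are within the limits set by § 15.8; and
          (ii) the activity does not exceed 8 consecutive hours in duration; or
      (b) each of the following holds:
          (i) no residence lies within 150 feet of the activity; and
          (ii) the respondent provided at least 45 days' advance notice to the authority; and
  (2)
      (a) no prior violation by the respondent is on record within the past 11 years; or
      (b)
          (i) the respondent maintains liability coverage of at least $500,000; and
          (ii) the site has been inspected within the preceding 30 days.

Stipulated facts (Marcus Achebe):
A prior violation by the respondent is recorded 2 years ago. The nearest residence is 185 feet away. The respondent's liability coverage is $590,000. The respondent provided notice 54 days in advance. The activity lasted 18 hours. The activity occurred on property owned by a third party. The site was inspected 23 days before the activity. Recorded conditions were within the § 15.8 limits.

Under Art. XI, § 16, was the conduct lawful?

Yes — lawful.

(i) weather ok — holds.
(ii) ≤ 8 hrs duration — not satisfied.
So (a) is not satisfied (T AND F).
(i) no residence in 150 ft — holds.
(ii) ≥45 days' notice — satisfied.
So (b) is satisfied (T AND T).
(1) = F OR T = true.
(a) no prior violation — not satisfied.
(i) coverage ≥ $500,000 — holds.
(ii) site inspected — met.
So (b) is satisfied (T AND T).
(2): F OR T → true.
Overall: T AND T → true.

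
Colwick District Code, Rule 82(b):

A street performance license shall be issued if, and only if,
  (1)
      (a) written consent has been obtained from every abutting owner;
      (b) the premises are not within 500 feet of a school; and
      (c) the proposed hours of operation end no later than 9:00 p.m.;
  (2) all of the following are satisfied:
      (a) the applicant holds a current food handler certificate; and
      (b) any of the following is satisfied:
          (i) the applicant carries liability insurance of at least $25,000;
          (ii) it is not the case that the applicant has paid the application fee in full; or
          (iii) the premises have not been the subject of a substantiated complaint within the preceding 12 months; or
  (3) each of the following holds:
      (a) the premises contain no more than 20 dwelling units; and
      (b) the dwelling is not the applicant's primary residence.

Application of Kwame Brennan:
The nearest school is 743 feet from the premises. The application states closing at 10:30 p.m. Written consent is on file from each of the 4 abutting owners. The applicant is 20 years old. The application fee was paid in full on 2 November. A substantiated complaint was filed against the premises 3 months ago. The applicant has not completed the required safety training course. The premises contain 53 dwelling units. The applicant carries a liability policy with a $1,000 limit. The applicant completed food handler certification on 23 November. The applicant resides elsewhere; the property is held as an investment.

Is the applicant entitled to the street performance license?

No — denied.

(a) all abutters consent — holds.
(b) ≥500 ft from school — holds.
(c) closes by 9 p.m. — not met.
(1): T AND T AND F → false.
(a) food handler cert. — holds.
(i) insurance ≥ $25,000 — not met.
(ii) not (fee paid) — not satisfied.
(iii) no complaint in 12 mo. — not satisfied.
So (b) is not satisfied (F OR F OR F).
(2) = T AND F = false.
(a) ≤ 20 units — not satisfied.
(b) not (primary residence) — holds.
So (3) is not satisfied (F AND T).
Overall: F OR F OR F → false.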